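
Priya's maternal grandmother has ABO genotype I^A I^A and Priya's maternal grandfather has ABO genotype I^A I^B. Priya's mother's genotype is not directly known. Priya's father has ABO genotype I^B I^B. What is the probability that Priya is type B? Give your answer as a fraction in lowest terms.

Priya's mother's ABO genotype from I^A I^A × I^A I^B: 1/2 I^A I^A, 1/2 I^A I^B.
Crossing each possibility with the father I^B I^B and summing P(type B): 1/2·0 + 1/2·1/2 = 1/4.

1/4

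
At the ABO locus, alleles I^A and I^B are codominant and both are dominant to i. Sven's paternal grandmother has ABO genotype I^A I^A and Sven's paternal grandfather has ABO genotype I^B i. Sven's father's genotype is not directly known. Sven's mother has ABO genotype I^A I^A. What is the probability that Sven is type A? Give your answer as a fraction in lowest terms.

Sven's father's ABO genotype from I^A I^A × I^B i: 1/2 I^A I^B, 1/2 I^A i.
Crossing each possibility with the mother I^A I^A and summing P(type A): 1/2·1/2 + 1/2·1 = 3/4.

3/4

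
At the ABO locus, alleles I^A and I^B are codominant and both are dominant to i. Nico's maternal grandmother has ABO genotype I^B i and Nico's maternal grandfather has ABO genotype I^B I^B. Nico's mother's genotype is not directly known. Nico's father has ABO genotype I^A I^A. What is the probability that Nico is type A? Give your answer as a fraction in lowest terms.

1/4

Nico's mother's ABO genotype from I^B i × I^B I^B: 1/2 I^B I^B, 1/2 I^B i.
Crossing each possibility with the father I^A I^A and summing P(type A): 1/2·0 + 1/2·1/2 = 1/4.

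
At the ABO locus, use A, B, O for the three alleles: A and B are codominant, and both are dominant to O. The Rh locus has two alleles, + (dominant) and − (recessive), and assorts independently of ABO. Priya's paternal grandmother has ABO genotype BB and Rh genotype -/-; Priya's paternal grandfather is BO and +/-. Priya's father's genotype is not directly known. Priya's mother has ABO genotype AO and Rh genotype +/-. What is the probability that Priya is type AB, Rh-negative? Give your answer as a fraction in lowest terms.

9/64

Priya's father's ABO genotype from BB × BO: 1/2 BB, 1/2 BO.
Crossing each possibility with the mother AO and summing P(type AB): 1/2·1/2 + 1/2·1/4 = 3/8.
Similarly for Rh via the father's Rh distribution: P(Rh-) = 3/8.
Independent loci: 3/8 × 3/8 = 9/64.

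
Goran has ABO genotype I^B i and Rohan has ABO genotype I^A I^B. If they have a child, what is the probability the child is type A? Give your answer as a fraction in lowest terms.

ABO cross I^B i × I^A I^B → offspring phenotypes: 1/4 A, 1/2 B, 1/4 AB.
So P(type A) = 1/4.

1/4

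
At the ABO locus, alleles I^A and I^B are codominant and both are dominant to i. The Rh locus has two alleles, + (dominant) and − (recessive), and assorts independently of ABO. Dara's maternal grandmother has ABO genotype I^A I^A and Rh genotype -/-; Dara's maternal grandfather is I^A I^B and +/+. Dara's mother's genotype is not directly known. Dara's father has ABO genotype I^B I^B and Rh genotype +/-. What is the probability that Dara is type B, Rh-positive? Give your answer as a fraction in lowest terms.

3/16

Dara's mother's ABO genotype from I^A I^A × I^A I^B: 1/2 I^A I^A, 1/2 I^A I^B.
Crossing each possibility with the father I^B I^B and summing P(type B): 1/2·0 + 1/2·1/2 = 1/4.
Similarly for Rh via the mother's Rh distribution: P(Rh+) = 3/4.
Independent loci: 1/4 × 3/4 = 3/16.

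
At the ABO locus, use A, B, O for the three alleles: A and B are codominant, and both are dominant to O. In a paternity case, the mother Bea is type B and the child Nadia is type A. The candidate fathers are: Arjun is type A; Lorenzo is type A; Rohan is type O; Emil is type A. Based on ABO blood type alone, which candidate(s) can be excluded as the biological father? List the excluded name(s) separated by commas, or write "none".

A candidate is excluded only if no genotype consistent with his phenotype could produce a type A child with a type B mother.
Rohan (type O): no genotype consistent with that phenotype can produce a type-A child with a type-B mother.

Rohan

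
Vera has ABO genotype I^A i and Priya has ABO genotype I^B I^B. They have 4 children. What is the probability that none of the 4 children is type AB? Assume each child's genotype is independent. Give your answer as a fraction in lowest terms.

1/16

ABO cross I^A i × I^B I^B → 1/2 B, 1/2 AB.
So P(type AB) = 1/2 per child.
P(not type AB) = 1/2 for one child; (1/2)^4 = 1/16.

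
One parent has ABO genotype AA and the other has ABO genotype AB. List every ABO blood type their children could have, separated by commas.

Gametes from AA × AB give offspring ABO genotypes AA, AB, i.e. phenotypes A, AB.

A, AB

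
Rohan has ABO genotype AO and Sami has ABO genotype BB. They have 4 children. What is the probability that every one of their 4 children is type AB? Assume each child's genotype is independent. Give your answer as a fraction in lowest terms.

ABO cross AO × BB → 1/2 B, 1/2 AB.
So P(type AB) = 1/2 per child.
All 4 independent: (1/2)^4 = 1/16.

1/16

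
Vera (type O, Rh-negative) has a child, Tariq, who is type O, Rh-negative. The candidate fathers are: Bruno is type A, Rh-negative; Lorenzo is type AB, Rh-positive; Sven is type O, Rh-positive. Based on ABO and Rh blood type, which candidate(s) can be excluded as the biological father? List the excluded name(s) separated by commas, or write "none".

Lorenzo

A candidate is excluded only if no genotype consistent with his phenotype could produce a type O, Rh-negative child with a type O, Rh-negative mother.
Lorenzo (type AB, Rh+): no genotype consistent with that phenotype can produce a type-O Rh- child with a type-O mother.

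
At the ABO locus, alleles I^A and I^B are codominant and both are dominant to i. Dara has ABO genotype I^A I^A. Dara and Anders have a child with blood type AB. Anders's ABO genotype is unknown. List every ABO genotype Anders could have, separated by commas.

For each candidate genotype of Anders, check whether crossing it with I^A I^A can produce every observed child phenotype.
  I^A I^A → possible child types {A} ✗
  I^A I^B → possible child types {A, AB} ✓
  I^A i → possible child types {A} ✗
  I^B I^B → possible child types {AB} ✓
  I^B i → possible child types {A, AB} ✓
  i i → possible child types {A} ✗

I^A I^B, I^B I^B, I^B i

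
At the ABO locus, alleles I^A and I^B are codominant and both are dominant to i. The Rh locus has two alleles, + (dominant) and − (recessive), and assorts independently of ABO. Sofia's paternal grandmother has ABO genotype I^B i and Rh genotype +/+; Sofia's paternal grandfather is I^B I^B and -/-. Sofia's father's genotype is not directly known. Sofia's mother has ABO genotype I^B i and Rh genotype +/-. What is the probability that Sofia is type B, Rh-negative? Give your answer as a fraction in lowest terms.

7/32

Sofia's father's ABO genotype from I^B i × I^B I^B: 1/2 I^B I^B, 1/2 I^B i.
Crossing each possibility with the mother I^B i and summing P(type B): 1/2·1 + 1/2·3/4 = 7/8.
Similarly for Rh via the father's Rh distribution: P(Rh-) = 1/4.
Independent loci: 7/8 × 1/4 = 7/32.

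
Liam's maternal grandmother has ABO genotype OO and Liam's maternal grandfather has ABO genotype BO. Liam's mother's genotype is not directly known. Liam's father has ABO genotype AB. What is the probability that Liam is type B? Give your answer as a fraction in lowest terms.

Liam's mother's ABO genotype from OO × BO: 1/2 BO, 1/2 OO.
Crossing each possibility with the father AB and summing P(type B): 1/2·1/2 + 1/2·1/2 = 1/2.

1/2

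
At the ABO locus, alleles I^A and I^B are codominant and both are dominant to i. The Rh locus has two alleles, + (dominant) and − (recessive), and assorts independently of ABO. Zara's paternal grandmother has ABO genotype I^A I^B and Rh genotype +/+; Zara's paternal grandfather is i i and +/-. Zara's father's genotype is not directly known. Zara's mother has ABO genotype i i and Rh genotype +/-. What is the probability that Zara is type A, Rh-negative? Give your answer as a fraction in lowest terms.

Zara's father's ABO genotype from I^A I^B × i i: 1/2 I^A i, 1/2 I^B i.
Crossing each possibility with the mother i i and summing P(type A): 1/2·1/2 + 1/2·0 = 1/4.
Similarly for Rh via the father's Rh distribution: P(Rh-) = 1/8.
Independent loci: 1/4 × 1/8 = 1/32.

1/32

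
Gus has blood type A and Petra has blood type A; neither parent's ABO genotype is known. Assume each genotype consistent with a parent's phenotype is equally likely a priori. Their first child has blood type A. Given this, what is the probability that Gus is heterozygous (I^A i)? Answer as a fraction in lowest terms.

Possible genotypes: Gus ∈ {I^A I^A, I^A i}; Petra ∈ {I^A I^A, I^A i}.
Weight each parental genotype pair by prior × P(type-A child):
  I^A I^A × I^A I^A: posterior weight 4/15.
  I^A I^A × I^A i: posterior weight 4/15.
  I^A i × I^A I^A: posterior weight 4/15.
  I^A i × I^A i: posterior weight 1/5.
Sum the posterior weight over pairs where Gus is I^A i: 7/15.

7/15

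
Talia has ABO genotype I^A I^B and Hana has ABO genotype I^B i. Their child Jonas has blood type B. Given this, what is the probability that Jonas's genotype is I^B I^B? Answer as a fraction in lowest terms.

Cross I^A I^B × I^B i → 1/4 I^A I^B, 1/4 I^A i, 1/4 I^B I^B, 1/4 I^B i.
Type-B genotypes among offspring: I^B I^B (1/4), I^B i (1/4); total 1/2.
P(I^B I^B | type B) = (1/4) / (1/2) = 1/2.

1/2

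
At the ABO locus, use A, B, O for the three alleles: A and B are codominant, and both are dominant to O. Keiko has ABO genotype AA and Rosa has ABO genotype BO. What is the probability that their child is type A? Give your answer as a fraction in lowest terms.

1/2

ABO cross AA × BO → offspring phenotypes: 1/2 A, 1/2 AB.
So P(type A) = 1/2.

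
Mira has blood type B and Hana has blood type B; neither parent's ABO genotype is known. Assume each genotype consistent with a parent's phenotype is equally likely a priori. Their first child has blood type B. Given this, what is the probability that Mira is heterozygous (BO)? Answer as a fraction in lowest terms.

Possible genotypes: Mira ∈ {BB, BO}; Hana ∈ {BB, BO}.
Weight each parental genotype pair by prior × P(type-B child):
  BB × BB: posterior weight 4/15.
  BB × BO: posterior weight 4/15.
  BO × BB: posterior weight 4/15.
  BO × BO: posterior weight 1/5.
Sum the posterior weight over pairs where Mira is BO: 7/15.

7/15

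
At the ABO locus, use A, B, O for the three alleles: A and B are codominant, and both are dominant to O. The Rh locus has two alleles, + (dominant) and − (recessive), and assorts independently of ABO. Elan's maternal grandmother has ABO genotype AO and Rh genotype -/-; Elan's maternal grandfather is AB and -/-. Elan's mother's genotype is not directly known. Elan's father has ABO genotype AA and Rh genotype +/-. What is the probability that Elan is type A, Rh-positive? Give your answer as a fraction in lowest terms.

Elan's mother's ABO genotype from AO × AB: 1/4 AA, 1/4 AB, 1/4 AO, 1/4 BO.
Crossing each possibility with the father AA and summing P(type A): 1/4·1 + 1/4·1/2 + 1/4·1 + 1/4·1/2 = 3/4.
Similarly for Rh via the mother's Rh distribution: P(Rh+) = 1/2.
Independent loci: 3/4 × 1/2 = 3/8.

3/8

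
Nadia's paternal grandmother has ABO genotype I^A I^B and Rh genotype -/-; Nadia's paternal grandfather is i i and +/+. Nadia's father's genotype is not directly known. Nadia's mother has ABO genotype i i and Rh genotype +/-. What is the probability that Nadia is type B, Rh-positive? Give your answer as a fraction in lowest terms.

Nadia's father's ABO genotype from I^A I^B × i i: 1/2 I^A i, 1/2 I^B i.
Crossing each possibility with the mother i i and summing P(type B): 1/2·0 + 1/2·1/2 = 1/4.
Similarly for Rh via the father's Rh distribution: P(Rh+) = 3/4.
Independent loci: 1/4 × 3/4 = 3/16.

3/16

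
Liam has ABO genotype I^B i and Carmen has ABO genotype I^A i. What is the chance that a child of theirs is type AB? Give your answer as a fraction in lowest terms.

1/4

ABO cross I^B i × I^A i → offspring phenotypes: 1/4 O, 1/4 A, 1/4 B, 1/4 AB.
So P(type AB) = 1/4.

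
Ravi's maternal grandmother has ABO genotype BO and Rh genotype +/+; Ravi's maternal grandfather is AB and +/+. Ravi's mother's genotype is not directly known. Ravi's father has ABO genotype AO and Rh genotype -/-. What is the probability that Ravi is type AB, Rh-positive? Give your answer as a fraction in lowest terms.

Ravi's mother's ABO genotype from BO × AB: 1/4 AB, 1/4 AO, 1/4 BB, 1/4 BO.
Crossing each possibility with the father AO and summing P(type AB): 1/4·1/4 + 1/4·0 + 1/4·1/2 + 1/4·1/4 = 1/4.
Similarly for Rh via the mother's Rh distribution: P(Rh+) = 1.
Independent loci: 1/4 × 1 = 1/4.

1/4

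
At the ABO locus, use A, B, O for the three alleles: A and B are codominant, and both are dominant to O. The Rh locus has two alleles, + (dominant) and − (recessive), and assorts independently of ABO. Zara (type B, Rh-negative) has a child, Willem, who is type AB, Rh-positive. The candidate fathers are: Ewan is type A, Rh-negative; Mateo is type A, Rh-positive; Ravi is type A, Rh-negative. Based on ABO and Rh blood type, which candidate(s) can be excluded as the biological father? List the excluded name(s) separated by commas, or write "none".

Ewan, Ravi

A candidate is excluded only if no genotype consistent with his phenotype could produce a type AB, Rh-positive child with a type B, Rh-negative mother.
Ewan (type A, Rh-): no genotype consistent with that phenotype can produce a type-AB Rh+ child with a type-B mother.
Ravi (type A, Rh-): no genotype consistent with that phenotype can produce a type-AB Rh+ child with a type-B mother.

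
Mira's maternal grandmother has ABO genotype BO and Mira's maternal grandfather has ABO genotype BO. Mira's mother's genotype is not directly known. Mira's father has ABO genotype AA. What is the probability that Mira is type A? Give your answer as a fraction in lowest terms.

1/2

Mira's mother's ABO genotype from BO × BO: 1/4 BB, 1/2 BO, 1/4 OO.
Crossing each possibility with the father AA and summing P(type A): 1/4·0 + 1/2·1/2 + 1/4·1 = 1/2.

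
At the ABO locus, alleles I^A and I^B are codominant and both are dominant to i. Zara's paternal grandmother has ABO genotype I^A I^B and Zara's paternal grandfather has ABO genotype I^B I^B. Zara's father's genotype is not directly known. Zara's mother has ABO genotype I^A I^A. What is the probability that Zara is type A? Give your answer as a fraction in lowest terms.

Zara's father's ABO genotype from I^A I^B × I^B I^B: 1/2 I^A I^B, 1/2 I^B I^B.
Crossing each possibility with the mother I^A I^A and summing P(type A): 1/2·1/2 + 1/2·0 = 1/4.

1/4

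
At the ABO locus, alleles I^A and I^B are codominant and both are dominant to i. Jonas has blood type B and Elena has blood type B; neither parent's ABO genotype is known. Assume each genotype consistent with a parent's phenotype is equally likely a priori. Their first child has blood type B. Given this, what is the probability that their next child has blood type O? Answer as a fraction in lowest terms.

1/20

Possible genotypes: Jonas ∈ {I^B I^B, I^B i}; Elena ∈ {I^B I^B, I^B i}.
Weight each parental genotype pair by prior × P(type-B child):
  I^B I^B × I^B I^B: posterior weight 4/15; P(next child type O) = 0.
  I^B I^B × I^B i: posterior weight 4/15; P(next child type O) = 0.
  I^B i × I^B I^B: posterior weight 4/15; P(next child type O) = 0.
  I^B i × I^B i: posterior weight 1/5; P(next child type O) = 1/4.
Weighted sum = 1/20.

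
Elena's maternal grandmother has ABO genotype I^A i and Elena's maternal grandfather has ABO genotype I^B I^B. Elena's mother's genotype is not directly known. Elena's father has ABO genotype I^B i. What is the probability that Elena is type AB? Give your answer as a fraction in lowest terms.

1/8

Elena's mother's ABO genotype from I^A i × I^B I^B: 1/2 I^A I^B, 1/2 I^B i.
Crossing each possibility with the father I^B i and summing P(type AB): 1/2·1/4 + 1/2·0 = 1/8.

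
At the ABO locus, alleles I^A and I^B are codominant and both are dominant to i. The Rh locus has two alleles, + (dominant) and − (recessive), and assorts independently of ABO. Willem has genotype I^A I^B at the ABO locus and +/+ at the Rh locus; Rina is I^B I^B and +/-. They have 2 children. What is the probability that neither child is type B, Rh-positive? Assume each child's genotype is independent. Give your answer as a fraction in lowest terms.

1/4

ABO cross I^A I^B × I^B I^B → 1/2 B, 1/2 AB.
Rh cross +/+ × +/- → 1 Rh+; so P(type B, Rh-positive) = 1/2 × 1 = 1/2 per child.
P(not type B, Rh-positive) = 1/2 for one child; (1/2)^2 = 1/4.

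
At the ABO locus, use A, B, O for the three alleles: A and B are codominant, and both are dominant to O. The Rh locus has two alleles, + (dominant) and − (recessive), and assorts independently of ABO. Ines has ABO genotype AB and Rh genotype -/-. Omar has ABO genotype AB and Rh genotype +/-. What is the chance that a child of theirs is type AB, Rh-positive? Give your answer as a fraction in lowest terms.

1/4

ABO cross AB × AB → offspring phenotypes: 1/4 A, 1/4 B, 1/2 AB.
Rh cross -/- × +/- → 1/2 Rh+, 1/2 Rh-.
Independent loci: P(type AB, Rh-positive) = 1/2 × 1/2 = 1/4.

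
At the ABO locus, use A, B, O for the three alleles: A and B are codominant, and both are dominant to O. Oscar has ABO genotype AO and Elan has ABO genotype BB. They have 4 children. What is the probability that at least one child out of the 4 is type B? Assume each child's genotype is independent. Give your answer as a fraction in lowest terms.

15/16

ABO cross AO × BB → 1/2 B, 1/2 AB.
So P(type B) = 1/2 per child.
P(none) = (1/2)^4 = 1/16; P(at least one) = 1 − 1/16 = 15/16.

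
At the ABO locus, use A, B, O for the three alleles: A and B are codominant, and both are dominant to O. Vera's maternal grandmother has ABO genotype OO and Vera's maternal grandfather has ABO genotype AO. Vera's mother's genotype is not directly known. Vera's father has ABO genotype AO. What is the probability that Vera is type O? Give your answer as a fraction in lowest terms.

3/8

Vera's mother's ABO genotype from OO × AO: 1/2 AO, 1/2 OO.
Crossing each possibility with the father AO and summing P(type O): 1/2·1/4 + 1/2·1/2 = 3/8.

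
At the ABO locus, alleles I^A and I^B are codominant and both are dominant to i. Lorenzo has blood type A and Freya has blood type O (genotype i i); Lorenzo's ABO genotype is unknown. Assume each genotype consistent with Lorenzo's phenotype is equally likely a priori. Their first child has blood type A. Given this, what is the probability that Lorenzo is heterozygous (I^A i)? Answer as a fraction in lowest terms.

Possible genotypes: Lorenzo ∈ {I^A I^A, I^A i}; Freya ∈ {i i}.
Weight each parental genotype pair by prior × P(type-A child):
  I^A I^A × i i: posterior weight 2/3.
  I^A i × i i: posterior weight 1/3.
Sum the posterior weight over pairs where Lorenzo is I^A i: 1/3.

1/3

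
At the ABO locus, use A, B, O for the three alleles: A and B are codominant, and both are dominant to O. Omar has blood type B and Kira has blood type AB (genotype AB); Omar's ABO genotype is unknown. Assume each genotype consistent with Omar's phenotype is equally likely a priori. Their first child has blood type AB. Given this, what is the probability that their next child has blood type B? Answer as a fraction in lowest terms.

1/2

Possible genotypes: Omar ∈ {BB, BO}; Kira ∈ {AB}.
Weight each parental genotype pair by prior × P(type-AB child):
  BB × AB: posterior weight 2/3; P(next child type B) = 1/2.
  BO × AB: posterior weight 1/3; P(next child type B) = 1/2.
Weighted sum = 1/2.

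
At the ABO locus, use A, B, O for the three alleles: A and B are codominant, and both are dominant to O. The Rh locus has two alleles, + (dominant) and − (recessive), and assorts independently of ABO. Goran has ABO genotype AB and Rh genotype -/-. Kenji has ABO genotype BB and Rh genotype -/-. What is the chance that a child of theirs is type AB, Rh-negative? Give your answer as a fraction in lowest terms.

ABO cross AB × BB → offspring phenotypes: 1/2 B, 1/2 AB.
Rh cross -/- × -/- → 1 Rh-.
Independent loci: P(type AB, Rh-negative) = 1/2 × 1 = 1/2.

1/2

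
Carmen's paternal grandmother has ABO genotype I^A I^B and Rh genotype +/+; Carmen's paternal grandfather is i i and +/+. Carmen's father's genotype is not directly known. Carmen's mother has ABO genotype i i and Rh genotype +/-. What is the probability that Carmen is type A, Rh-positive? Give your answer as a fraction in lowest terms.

1/4

Carmen's father's ABO genotype from I^A I^B × i i: 1/2 I^A i, 1/2 I^B i.
Crossing each possibility with the mother i i and summing P(type A): 1/2·1/2 + 1/2·0 = 1/4.
Similarly for Rh via the father's Rh distribution: P(Rh+) = 1.
Independent loci: 1/4 × 1 = 1/4.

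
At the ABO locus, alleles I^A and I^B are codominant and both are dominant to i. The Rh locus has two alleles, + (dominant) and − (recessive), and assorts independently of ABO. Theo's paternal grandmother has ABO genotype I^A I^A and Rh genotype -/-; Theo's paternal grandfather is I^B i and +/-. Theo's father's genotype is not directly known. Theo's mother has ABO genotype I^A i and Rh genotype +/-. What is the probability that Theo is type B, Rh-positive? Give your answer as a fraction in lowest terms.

5/64

Theo's father's ABO genotype from I^A I^A × I^B i: 1/2 I^A I^B, 1/2 I^A i.
Crossing each possibility with the mother I^A i and summing P(type B): 1/2·1/4 + 1/2·0 = 1/8.
Similarly for Rh via the father's Rh distribution: P(Rh+) = 5/8.
Independent loci: 1/8 × 5/8 = 5/64.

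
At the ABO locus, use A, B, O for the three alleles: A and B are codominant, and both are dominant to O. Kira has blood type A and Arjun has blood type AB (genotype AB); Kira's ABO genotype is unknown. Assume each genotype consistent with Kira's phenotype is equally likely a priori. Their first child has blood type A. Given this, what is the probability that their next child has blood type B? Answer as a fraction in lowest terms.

Possible genotypes: Kira ∈ {AA, AO}; Arjun ∈ {AB}.
Weight each parental genotype pair by prior × P(type-A child):
  AA × AB: posterior weight 1/2; P(next child type B) = 0.
  AO × AB: posterior weight 1/2; P(next child type B) = 1/4.
Weighted sum = 1/8.

1/8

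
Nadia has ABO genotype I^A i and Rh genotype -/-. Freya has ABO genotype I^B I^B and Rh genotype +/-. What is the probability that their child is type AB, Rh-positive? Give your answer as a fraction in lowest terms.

ABO cross I^A i × I^B I^B → offspring phenotypes: 1/2 B, 1/2 AB.
Rh cross -/- × +/- → 1/2 Rh+, 1/2 Rh-.
Independent loci: P(type AB, Rh-positive) = 1/2 × 1/2 = 1/4.

1/4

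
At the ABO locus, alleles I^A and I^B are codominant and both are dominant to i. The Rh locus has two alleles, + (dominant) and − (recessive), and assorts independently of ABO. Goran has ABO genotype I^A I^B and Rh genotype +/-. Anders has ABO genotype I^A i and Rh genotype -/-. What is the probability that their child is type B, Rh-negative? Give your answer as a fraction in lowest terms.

ABO cross I^A I^B × I^A i → offspring phenotypes: 1/2 A, 1/4 B, 1/4 AB.
Rh cross +/- × -/- → 1/2 Rh+, 1/2 Rh-.
Independent loci: P(type B, Rh-negative) = 1/4 × 1/2 = 1/8.

1/8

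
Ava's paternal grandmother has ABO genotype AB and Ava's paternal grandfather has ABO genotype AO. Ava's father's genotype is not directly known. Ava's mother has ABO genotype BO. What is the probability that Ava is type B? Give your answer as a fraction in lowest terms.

3/8

Ava's father's ABO genotype from AB × AO: 1/4 AA, 1/4 AB, 1/4 AO, 1/4 BO.
Crossing each possibility with the mother BO and summing P(type B): 1/4·0 + 1/4·1/2 + 1/4·1/4 + 1/4·3/4 = 3/8.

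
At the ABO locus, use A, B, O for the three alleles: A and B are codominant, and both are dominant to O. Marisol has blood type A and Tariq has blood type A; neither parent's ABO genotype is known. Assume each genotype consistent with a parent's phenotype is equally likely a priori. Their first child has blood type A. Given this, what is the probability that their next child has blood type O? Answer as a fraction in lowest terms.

Possible genotypes: Marisol ∈ {AA, AO}; Tariq ∈ {AA, AO}.
Weight each parental genotype pair by prior × P(type-A child):
  AA × AA: posterior weight 4/15; P(next child type O) = 0.
  AA × AO: posterior weight 4/15; P(next child type O) = 0.
  AO × AA: posterior weight 4/15; P(next child type O) = 0.
  AO × AO: posterior weight 1/5; P(next child type O) = 1/4.
Weighted sum = 1/20.

1/20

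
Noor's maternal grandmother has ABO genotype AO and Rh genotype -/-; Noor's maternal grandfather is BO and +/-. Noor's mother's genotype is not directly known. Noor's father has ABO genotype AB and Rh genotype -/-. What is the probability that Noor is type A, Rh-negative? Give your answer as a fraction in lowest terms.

9/32

Noor's mother's ABO genotype from AO × BO: 1/4 AB, 1/4 AO, 1/4 BO, 1/4 OO.
Crossing each possibility with the father AB and summing P(type A): 1/4·1/4 + 1/4·1/2 + 1/4·1/4 + 1/4·1/2 = 3/8.
Similarly for Rh via the mother's Rh distribution: P(Rh-) = 3/4.
Independent loci: 3/8 × 3/4 = 9/32.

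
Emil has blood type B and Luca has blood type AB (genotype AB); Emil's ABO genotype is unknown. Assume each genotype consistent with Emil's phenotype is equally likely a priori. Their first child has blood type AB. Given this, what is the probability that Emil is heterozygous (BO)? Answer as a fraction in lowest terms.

1/3

Possible genotypes: Emil ∈ {BB, BO}; Luca ∈ {AB}.
Weight each parental genotype pair by prior × P(type-AB child):
  BB × AB: posterior weight 2/3.
  BO × AB: posterior weight 1/3.
Sum the posterior weight over pairs where Emil is BO: 1/3.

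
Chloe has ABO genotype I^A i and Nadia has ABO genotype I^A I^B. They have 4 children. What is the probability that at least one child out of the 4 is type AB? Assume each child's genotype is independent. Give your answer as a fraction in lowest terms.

ABO cross I^A i × I^A I^B → 1/2 A, 1/4 B, 1/4 AB.
So P(type AB) = 1/4 per child.
P(none) = (3/4)^4 = 81/256; P(at least one) = 1 − 81/256 = 175/256.

175/256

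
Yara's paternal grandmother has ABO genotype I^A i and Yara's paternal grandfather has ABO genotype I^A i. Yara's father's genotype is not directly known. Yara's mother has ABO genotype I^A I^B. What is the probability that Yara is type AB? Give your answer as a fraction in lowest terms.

Yara's father's ABO genotype from I^A i × I^A i: 1/4 I^A I^A, 1/2 I^A i, 1/4 i i.
Crossing each possibility with the mother I^A I^B and summing P(type AB): 1/4·1/2 + 1/2·1/4 + 1/4·0 = 1/4.

1/4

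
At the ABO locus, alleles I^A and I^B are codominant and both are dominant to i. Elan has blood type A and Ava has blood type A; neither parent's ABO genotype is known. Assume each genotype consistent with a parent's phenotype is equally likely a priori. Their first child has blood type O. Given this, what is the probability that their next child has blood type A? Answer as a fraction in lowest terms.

3/4

Possible genotypes: Elan ∈ {I^A I^A, I^A i}; Ava ∈ {I^A I^A, I^A i}.
Weight each parental genotype pair by prior × P(type-O child):
  I^A i × I^A i: posterior weight 1; P(next child type A) = 3/4.
Weighted sum = 3/4.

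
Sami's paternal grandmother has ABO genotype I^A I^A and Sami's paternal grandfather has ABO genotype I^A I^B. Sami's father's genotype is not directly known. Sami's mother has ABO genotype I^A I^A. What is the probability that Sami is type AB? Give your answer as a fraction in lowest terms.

Sami's father's ABO genotype from I^A I^A × I^A I^B: 1/2 I^A I^A, 1/2 I^A I^B.
Crossing each possibility with the mother I^A I^A and summing P(type AB): 1/2·0 + 1/2·1/2 = 1/4.

1/4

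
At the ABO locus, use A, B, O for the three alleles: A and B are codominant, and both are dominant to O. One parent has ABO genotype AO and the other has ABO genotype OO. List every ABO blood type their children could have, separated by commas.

O, A

Gametes from AO × OO give offspring ABO genotypes AO, OO, i.e. phenotypes O, A.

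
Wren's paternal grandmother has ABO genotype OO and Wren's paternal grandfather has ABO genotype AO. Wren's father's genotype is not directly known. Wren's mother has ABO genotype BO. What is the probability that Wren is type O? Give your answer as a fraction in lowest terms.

Wren's father's ABO genotype from OO × AO: 1/2 AO, 1/2 OO.
Crossing each possibility with the mother BO and summing P(type O): 1/2·1/4 + 1/2·1/2 = 3/8.

3/8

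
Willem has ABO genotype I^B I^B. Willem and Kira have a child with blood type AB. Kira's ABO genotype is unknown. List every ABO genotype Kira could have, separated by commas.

For each candidate genotype of Kira, check whether crossing it with I^B I^B can produce every observed child phenotype.
  I^A I^A → possible child types {AB} ✓
  I^A I^B → possible child types {B, AB} ✓
  I^A i → possible child types {B, AB} ✓
  I^B I^B → possible child types {B} ✗
  I^B i → possible child types {B} ✗
  i i → possible child types {B} ✗

I^A I^A, I^A I^B, I^A i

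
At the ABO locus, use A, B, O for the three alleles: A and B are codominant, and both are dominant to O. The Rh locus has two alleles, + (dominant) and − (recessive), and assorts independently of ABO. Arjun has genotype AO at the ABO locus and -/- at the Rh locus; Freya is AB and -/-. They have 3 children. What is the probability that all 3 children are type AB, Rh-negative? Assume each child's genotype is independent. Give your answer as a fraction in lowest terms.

1/64

ABO cross AO × AB → 1/2 A, 1/4 B, 1/4 AB.
Rh cross -/- × -/- → 1 Rh-; so P(type AB, Rh-negative) = 1/4 × 1 = 1/4 per child.
All 3 independent: (1/4)^3 = 1/64.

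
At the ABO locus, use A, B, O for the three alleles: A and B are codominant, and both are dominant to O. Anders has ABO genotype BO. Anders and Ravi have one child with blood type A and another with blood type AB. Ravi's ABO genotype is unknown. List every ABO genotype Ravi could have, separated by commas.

For each candidate genotype of Ravi, check whether crossing it with BO can produce every observed child phenotype.
  AA → possible child types {A, AB} ✓
  AB → possible child types {A, B, AB} ✓
  AO → possible child types {O, A, B, AB} ✓
  BB → possible child types {B} ✗
  BO → possible child types {O, B} ✗
  OO → possible child types {O, B} ✗

AA, AB, AO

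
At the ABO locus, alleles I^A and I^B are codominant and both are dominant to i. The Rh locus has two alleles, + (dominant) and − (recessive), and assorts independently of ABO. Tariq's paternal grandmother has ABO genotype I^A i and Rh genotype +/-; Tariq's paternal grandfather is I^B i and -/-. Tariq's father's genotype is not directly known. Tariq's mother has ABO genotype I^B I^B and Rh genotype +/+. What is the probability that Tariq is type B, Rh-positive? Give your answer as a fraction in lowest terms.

3/4

Tariq's father's ABO genotype from I^A i × I^B i: 1/4 I^A I^B, 1/4 I^A i, 1/4 I^B i, 1/4 i i.
Crossing each possibility with the mother I^B I^B and summing P(type B): 1/4·1/2 + 1/4·1/2 + 1/4·1 + 1/4·1 = 3/4.
Similarly for Rh via the father's Rh distribution: P(Rh+) = 1.
Independent loci: 3/4 × 1 = 3/4.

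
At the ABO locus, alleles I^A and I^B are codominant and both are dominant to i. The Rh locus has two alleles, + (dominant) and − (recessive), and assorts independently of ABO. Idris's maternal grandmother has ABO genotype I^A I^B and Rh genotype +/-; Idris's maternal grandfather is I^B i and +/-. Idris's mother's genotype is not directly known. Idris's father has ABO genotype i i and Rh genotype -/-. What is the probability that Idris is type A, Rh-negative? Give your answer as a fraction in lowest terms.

1/8

Idris's mother's ABO genotype from I^A I^B × I^B i: 1/4 I^A I^B, 1/4 I^A i, 1/4 I^B I^B, 1/4 I^B i.
Crossing each possibility with the father i i and summing P(type A): 1/4·1/2 + 1/4·1/2 + 1/4·0 + 1/4·0 = 1/4.
Similarly for Rh via the mother's Rh distribution: P(Rh-) = 1/2.
Independent loci: 1/4 × 1/2 = 1/8.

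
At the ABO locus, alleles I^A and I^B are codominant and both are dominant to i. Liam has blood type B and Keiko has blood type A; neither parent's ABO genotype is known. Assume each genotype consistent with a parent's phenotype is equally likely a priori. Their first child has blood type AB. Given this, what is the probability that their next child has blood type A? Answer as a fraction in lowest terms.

5/36

Possible genotypes: Liam ∈ {I^B I^B, I^B i}; Keiko ∈ {I^A I^A, I^A i}.
Weight each parental genotype pair by prior × P(type-AB child):
  I^B I^B × I^A I^A: posterior weight 4/9; P(next child type A) = 0.
  I^B I^B × I^A i: posterior weight 2/9; P(next child type A) = 0.
  I^B i × I^A I^A: posterior weight 2/9; P(next child type A) = 1/2.
  I^B i × I^A i: posterior weight 1/9; P(next child type A) = 1/4.
Weighted sum = 5/36.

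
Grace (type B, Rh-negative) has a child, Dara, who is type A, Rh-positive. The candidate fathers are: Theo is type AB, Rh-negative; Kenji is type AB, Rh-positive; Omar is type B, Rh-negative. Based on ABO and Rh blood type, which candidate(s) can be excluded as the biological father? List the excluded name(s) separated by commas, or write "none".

A candidate is excluded only if no genotype consistent with his phenotype could produce a type A, Rh-positive child with a type B, Rh-negative mother.
Theo (type AB, Rh-): no genotype consistent with that phenotype can produce a type-A Rh+ child with a type-B mother.
Omar (type B, Rh-): no genotype consistent with that phenotype can produce a type-A Rh+ child with a type-B mother.

Theo, Omar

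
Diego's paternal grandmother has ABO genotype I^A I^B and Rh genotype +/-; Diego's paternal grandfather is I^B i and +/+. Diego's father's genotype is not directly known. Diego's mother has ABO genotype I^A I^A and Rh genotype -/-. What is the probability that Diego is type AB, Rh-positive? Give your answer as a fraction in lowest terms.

Diego's father's ABO genotype from I^A I^B × I^B i: 1/4 I^A I^B, 1/4 I^A i, 1/4 I^B I^B, 1/4 I^B i.
Crossing each possibility with the mother I^A I^A and summing P(type AB): 1/4·1/2 + 1/4·0 + 1/4·1 + 1/4·1/2 = 1/2.
Similarly for Rh via the father's Rh distribution: P(Rh+) = 3/4.
Independent loci: 1/2 × 3/4 = 3/8.

3/8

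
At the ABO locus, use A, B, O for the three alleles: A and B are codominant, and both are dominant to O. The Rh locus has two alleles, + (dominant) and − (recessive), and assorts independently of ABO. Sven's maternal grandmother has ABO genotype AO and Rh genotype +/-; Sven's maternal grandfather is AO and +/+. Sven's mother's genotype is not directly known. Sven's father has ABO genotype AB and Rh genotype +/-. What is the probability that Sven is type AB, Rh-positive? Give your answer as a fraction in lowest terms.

Sven's mother's ABO genotype from AO × AO: 1/4 AA, 1/2 AO, 1/4 OO.
Crossing each possibility with the father AB and summing P(type AB): 1/4·1/2 + 1/2·1/4 + 1/4·0 = 1/4.
Similarly for Rh via the mother's Rh distribution: P(Rh+) = 7/8.
Independent loci: 1/4 × 7/8 = 7/32.

7/32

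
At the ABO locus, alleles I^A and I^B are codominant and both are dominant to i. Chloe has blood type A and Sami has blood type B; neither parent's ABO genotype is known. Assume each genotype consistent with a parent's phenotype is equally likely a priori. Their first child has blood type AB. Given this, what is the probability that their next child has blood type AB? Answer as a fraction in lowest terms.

25/36

Possible genotypes: Chloe ∈ {I^A I^A, I^A i}; Sami ∈ {I^B I^B, I^B i}.
Weight each parental genotype pair by prior × P(type-AB child):
  I^A I^A × I^B I^B: posterior weight 4/9; P(next child type AB) = 1.
  I^A I^A × I^B i: posterior weight 2/9; P(next child type AB) = 1/2.
  I^A i × I^B I^B: posterior weight 2/9; P(next child type AB) = 1/2.
  I^A i × I^B i: posterior weight 1/9; P(next child type AB) = 1/4.
Weighted sum = 25/36.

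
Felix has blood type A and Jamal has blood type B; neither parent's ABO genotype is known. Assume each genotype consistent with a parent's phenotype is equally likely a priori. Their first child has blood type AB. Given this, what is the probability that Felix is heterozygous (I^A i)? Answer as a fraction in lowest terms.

Possible genotypes: Felix ∈ {I^A I^A, I^A i}; Jamal ∈ {I^B I^B, I^B i}.
Weight each parental genotype pair by prior × P(type-AB child):
  I^A I^A × I^B I^B: posterior weight 4/9.
  I^A I^A × I^B i: posterior weight 2/9.
  I^A i × I^B I^B: posterior weight 2/9.
  I^A i × I^B i: posterior weight 1/9.
Sum the posterior weight over pairs where Felix is I^A i: 1/3.

1/3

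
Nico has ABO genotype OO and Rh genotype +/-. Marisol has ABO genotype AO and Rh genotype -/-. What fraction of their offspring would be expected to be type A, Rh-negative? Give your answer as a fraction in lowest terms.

1/4

ABO cross OO × AO → offspring phenotypes: 1/2 O, 1/2 A.
Rh cross +/- × -/- → 1/2 Rh+, 1/2 Rh-.
Independent loci: P(type A, Rh-negative) = 1/2 × 1/2 = 1/4.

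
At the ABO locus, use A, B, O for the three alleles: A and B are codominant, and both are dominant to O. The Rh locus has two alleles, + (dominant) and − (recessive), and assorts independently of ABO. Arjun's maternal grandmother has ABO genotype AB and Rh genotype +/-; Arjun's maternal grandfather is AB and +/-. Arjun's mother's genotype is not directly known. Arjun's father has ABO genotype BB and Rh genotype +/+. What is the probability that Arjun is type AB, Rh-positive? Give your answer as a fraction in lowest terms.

Arjun's mother's ABO genotype from AB × AB: 1/4 AA, 1/2 AB, 1/4 BB.
Crossing each possibility with the father BB and summing P(type AB): 1/4·1 + 1/2·1/2 + 1/4·0 = 1/2.
Similarly for Rh via the mother's Rh distribution: P(Rh+) = 1.
Independent loci: 1/2 × 1 = 1/2.

1/2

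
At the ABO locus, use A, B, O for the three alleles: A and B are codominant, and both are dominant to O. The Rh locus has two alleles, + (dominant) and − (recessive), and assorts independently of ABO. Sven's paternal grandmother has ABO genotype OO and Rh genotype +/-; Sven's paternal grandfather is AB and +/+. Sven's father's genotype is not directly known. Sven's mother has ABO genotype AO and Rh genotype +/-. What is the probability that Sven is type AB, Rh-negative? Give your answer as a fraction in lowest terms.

Sven's father's ABO genotype from OO × AB: 1/2 AO, 1/2 BO.
Crossing each possibility with the mother AO and summing P(type AB): 1/2·0 + 1/2·1/4 = 1/8.
Similarly for Rh via the father's Rh distribution: P(Rh-) = 1/8.
Independent loci: 1/8 × 1/8 = 1/64.

1/64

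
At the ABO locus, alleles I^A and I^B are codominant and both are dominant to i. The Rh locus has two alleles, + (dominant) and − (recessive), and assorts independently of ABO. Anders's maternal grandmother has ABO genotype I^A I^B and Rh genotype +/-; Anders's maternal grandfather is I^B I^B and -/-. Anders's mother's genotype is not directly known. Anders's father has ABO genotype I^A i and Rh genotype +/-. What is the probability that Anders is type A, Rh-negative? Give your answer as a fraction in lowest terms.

3/32

Anders's mother's ABO genotype from I^A I^B × I^B I^B: 1/2 I^A I^B, 1/2 I^B I^B.
Crossing each possibility with the father I^A i and summing P(type A): 1/2·1/2 + 1/2·0 = 1/4.
Similarly for Rh via the mother's Rh distribution: P(Rh-) = 3/8.
Independent loci: 1/4 × 3/8 = 3/32.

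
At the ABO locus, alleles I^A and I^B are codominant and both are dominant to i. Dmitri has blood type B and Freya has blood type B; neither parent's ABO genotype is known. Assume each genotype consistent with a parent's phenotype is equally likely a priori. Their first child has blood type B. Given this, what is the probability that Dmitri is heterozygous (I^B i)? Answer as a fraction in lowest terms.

Possible genotypes: Dmitri ∈ {I^B I^B, I^B i}; Freya ∈ {I^B I^B, I^B i}.
Weight each parental genotype pair by prior × P(type-B child):
  I^B I^B × I^B I^B: posterior weight 4/15.
  I^B I^B × I^B i: posterior weight 4/15.
  I^B i × I^B I^B: posterior weight 4/15.
  I^B i × I^B i: posterior weight 1/5.
Sum the posterior weight over pairs where Dmitri is I^B i: 7/15.

7/15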